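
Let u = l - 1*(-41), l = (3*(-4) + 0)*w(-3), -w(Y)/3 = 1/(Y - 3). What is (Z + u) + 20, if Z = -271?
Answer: -216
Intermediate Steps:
w(Y) = -3/(-3 + Y) (w(Y) = -3/(Y - 3) = -3/(-3 + Y))
l = -6 (l = (3*(-4) + 0)*(-3/(-3 - 3)) = (-12 + 0)*(-3/(-6)) = -(-36)*(-1)/6 = -12*1/2 = -6)
u = 35 (u = -6 - 1*(-41) = -6 + 41 = 35)
(Z + u) + 20 = (-271 + 35) + 20 = -236 + 20 = -216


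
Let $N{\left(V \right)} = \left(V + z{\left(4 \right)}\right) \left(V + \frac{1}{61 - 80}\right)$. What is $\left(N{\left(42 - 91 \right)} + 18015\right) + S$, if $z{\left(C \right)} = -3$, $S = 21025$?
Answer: $\frac{790224}{19} \approx 41591.0$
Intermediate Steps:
$N{\left(V \right)} = \left(-3 + V\right) \left(- \frac{1}{19} + V\right)$ ($N{\left(V \right)} = \left(V - 3\right) \left(V + \frac{1}{61 - 80}\right) = \left(-3 + V\right) \left(V + \frac{1}{-19}\right) = \left(-3 + V\right) \left(V - \frac{1}{19}\right) = \left(-3 + V\right) \left(- \frac{1}{19} + V\right)$)
$\left(N{\left(42 - 91 \right)} + 18015\right) + S = \left(\left(\frac{3}{19} + \left(42 - 91\right)^{2} - \frac{58 \left(42 - 91\right)}{19}\right) + 18015\right) + 21025 = \left(\left(\frac{3}{19} + \left(-49\right)^{2} - - \frac{2842}{19}\right) + 18015\right) + 21025 = \left(\left(\frac{3}{19} + 2401 + \frac{2842}{19}\right) + 18015\right) + 21025 = \left(\frac{48464}{19} + 18015\right) + 21025 = \frac{390749}{19} + 21025 = \frac{790224}{19}$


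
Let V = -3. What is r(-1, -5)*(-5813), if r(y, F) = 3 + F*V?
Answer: -104634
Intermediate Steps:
r(y, F) = 3 - 3*F (r(y, F) = 3 + F*(-3) = 3 - 3*F)
r(-1, -5)*(-5813) = (3 - 3*(-5))*(-5813) = (3 + 15)*(-5813) = 18*(-5813) = -104634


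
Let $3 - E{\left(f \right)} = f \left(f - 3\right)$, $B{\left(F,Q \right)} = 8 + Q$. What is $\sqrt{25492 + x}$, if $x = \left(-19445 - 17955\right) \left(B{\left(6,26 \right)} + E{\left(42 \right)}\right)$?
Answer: $14 \sqrt{305627} \approx 7739.7$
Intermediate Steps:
$E{\left(f \right)} = 3 - f \left(-3 + f\right)$ ($E{\left(f \right)} = 3 - f \left(f - 3\right) = 3 - f \left(-3 + f\right)$)
$x = 59877400$ ($x = \left(-19445 - 17955\right) \left(\left(8 + 26\right) + \left(3 - 42^{2} + 3 \cdot 42\right)\right) = - 37400 \left(34 + \left(3 - 1764 + 126\right)\right) = - 37400 \left(34 - 1635\right) = \left(-37400\right) \left(-1601\right) = 59877400$)
$\sqrt{25492 + x} = \sqrt{25492 + 59877400} = \sqrt{59902892} = 14 \sqrt{305627}$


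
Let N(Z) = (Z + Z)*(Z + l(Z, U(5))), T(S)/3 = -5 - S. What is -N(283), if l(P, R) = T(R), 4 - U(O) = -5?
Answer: -136406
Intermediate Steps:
U(O) = 9 (U(O) = 4 - 1*(-5) = 4 + 5 = 9)
T(S) = -15 - 3*S (T(S) = 3*(-5 - S) = -15 - 3*S)
l(P, R) = -15 - 3*R
N(Z) = 2*Z*(-42 + Z) (N(Z) = (Z + Z)*(Z + (-15 - 3*9)) = (2*Z)*(Z + (-15 - 27)) = (2*Z)*(Z - 42) = (2*Z)*(-42 + Z) = 2*Z*(-42 + Z))
-N(283) = -2*283*(-42 + 283) = -2*283*241 = -1*136406 = -136406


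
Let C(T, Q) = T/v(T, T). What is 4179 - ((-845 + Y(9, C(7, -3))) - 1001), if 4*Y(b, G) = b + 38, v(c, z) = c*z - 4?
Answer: 24053/4 ≈ 6013.3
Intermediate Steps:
v(c, z) = -4 + c*z
C(T, Q) = T/(-4 + T²) (C(T, Q) = T/(-4 + T*T) = T/(-4 + T²))
Y(b, G) = 19/2 + b/4 (Y(b, G) = (b + 38)/4 = (38 + b)/4 = 19/2 + b/4)
4179 - ((-845 + Y(9, C(7, -3))) - 1001) = 4179 - ((-845 + (19/2 + (¼)*9)) - 1001) = 4179 - ((-845 + (19/2 + 9/4)) - 1001) = 4179 - ((-845 + 47/4) - 1001) = 4179 - (-3333/4 - 1001) = 4179 - 1*(-7337/4) = 4179 + 7337/4 = 24053/4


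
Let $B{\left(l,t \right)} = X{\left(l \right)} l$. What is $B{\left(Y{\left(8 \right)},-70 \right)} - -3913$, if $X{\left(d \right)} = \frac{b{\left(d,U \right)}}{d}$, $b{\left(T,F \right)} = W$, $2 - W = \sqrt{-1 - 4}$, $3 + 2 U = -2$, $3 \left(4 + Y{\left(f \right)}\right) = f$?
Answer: $3915 - i \sqrt{5} \approx 3915.0 - 2.2361 i$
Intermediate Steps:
$Y{\left(f \right)} = -4 + \frac{f}{3}$
$U = - \frac{5}{2}$ ($U = - \frac{3}{2} + \frac{1}{2} \left(-2\right) = - \frac{3}{2} - 1 = - \frac{5}{2} \approx -2.5$)
$W = 2 - i \sqrt{5}$ ($W = 2 - \sqrt{-1 - 4} = 2 - \sqrt{-5} = 2 - i \sqrt{5} \approx 2.0 - 2.2361 i$)
$b{\left(T,F \right)} = 2 - i \sqrt{5}$
$X{\left(d \right)} = \frac{2 - i \sqrt{5}}{d}$
$B{\left(l,t \right)} = 2 - i \sqrt{5}$ ($B{\left(l,t \right)} = \frac{2 - i \sqrt{5}}{l} l = 2 - i \sqrt{5}$)
$B{\left(Y{\left(8 \right)},-70 \right)} - -3913 = \left(2 - i \sqrt{5}\right) - -3913 = \left(2 - i \sqrt{5}\right) + 3913 = 3915 - i \sqrt{5}$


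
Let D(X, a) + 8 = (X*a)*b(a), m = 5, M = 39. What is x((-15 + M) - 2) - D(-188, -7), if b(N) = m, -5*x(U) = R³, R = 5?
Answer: -6597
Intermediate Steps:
x(U) = -25 (x(U) = -⅕*5³ = -⅕*125 = -25)
b(N) = 5
D(X, a) = -8 + 5*X*a (D(X, a) = -8 + (X*a)*5 = -8 + 5*X*a)
x((-15 + M) - 2) - D(-188, -7) = -25 - (-8 + 5*(-188)*(-7)) = -25 - (-8 + 6580) = -25 - 1*6572 = -25 - 6572 = -6597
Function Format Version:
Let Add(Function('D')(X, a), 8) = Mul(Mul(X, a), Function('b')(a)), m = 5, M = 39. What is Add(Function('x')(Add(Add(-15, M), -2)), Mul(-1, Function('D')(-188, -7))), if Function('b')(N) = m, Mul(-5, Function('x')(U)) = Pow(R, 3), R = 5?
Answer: -6597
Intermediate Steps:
Function('x')(U) = -25 (Function('x')(U) = Mul(Rational(-1, 5), Pow(5, 3)) = Mul(Rational(-1, 5), 125) = -25)
Function('b')(N) = 5
Function('D')(X, a) = Add(-8, Mul(5, X, a)) (Function('D')(X, a) = Add(-8, Mul(Mul(X, a), 5)) = Add(-8, Mul(5, X, a)))
Add(Function('x')(Add(Add(-15, M), -2)), Mul(-1, Function('D')(-188, -7))) = Add(-25, Mul(-1, Add(-8, Mul(5, -188, -7)))) = Add(-25, Mul(-1, Add(-8, 6580))) = Add(-25, Mul(-1, 6572)) = Add(-25, -6572) = -6597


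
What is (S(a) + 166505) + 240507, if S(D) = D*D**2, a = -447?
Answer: -88907611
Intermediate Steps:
S(D) = D**3
(S(a) + 166505) + 240507 = ((-447)**3 + 166505) + 240507 = (-89314623 + 166505) + 240507 = -89148118 + 240507 = -88907611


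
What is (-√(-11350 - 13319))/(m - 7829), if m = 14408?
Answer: -I*√2741/2193 ≈ -0.023873*I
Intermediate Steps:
(-√(-11350 - 13319))/(m - 7829) = (-√(-11350 - 13319))/(14408 - 7829) = -√(-24669)/6579 = -3*I*√2741*(1/6579) = -I*√2741/2193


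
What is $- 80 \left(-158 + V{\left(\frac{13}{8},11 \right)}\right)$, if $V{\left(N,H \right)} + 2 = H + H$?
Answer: $11040$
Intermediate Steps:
$V{\left(N,H \right)} = -2 + 2 H$ ($V{\left(N,H \right)} = -2 + \left(H + H\right) = -2 + 2 H$)
$- 80 \left(-158 + V{\left(\frac{13}{8},11 \right)}\right) = - 80 \left(-158 + \left(-2 + 2 \cdot 11\right)\right) = - 80 \left(-158 + \left(-2 + 22\right)\right) = - 80 \left(-158 + 20\right) = \left(-80\right) \left(-138\right) = 11040$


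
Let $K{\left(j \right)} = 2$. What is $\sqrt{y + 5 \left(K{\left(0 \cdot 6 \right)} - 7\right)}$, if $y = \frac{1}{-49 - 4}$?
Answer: $\frac{i \sqrt{70278}}{53} \approx 5.0019 i$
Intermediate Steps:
$y = - \frac{1}{53}$ ($y = \frac{1}{-49 - 4} = \frac{1}{-53} = - \frac{1}{53} \approx -0.018868$)
$\sqrt{y + 5 \left(K{\left(0 \cdot 6 \right)} - 7\right)} = \sqrt{- \frac{1}{53} + 5 \left(2 - 7\right)} = \sqrt{- \frac{1}{53} + 5 \left(-5\right)} = \sqrt{- \frac{1}{53} - 25} = \sqrt{- \frac{1326}{53}} = \frac{i \sqrt{70278}}{53}$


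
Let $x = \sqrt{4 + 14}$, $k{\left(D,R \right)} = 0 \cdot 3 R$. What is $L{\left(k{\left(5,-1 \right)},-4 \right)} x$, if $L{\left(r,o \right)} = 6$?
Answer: $18 \sqrt{2} \approx 25.456$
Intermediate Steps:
$k{\left(D,R \right)} = 0$ ($k{\left(D,R \right)} = 0 R = 0$)
$x = 3 \sqrt{2}$ ($x = \sqrt{18} = 3 \sqrt{2} \approx 4.2426$)
$L{\left(k{\left(5,-1 \right)},-4 \right)} x = 6 \cdot 3 \sqrt{2} = 18 \sqrt{2}$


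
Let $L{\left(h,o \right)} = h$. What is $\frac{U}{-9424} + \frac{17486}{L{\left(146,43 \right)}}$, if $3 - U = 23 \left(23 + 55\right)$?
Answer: $\frac{82524775}{687952} \approx 119.96$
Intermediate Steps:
$U = -1791$ ($U = 3 - 23 \left(23 + 55\right) = 3 - 23 \cdot 78 = 3 - 1794 = -1791$)
$\frac{U}{-9424} + \frac{17486}{L{\left(146,43 \right)}} = - \frac{1791}{-9424} + \frac{17486}{146} = \left(-1791\right) \left(- \frac{1}{9424}\right) + 17486 \cdot \frac{1}{146} = \frac{1791}{9424} + \frac{8743}{73} = \frac{82524775}{687952}$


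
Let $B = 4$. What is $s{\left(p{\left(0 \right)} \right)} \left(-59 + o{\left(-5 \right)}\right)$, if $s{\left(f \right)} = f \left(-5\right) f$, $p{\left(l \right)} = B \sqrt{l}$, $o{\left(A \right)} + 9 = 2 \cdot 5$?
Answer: $0$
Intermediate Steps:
$o{\left(A \right)} = 1$ ($o{\left(A \right)} = -9 + 2 \cdot 5 = -9 + 10 = 1$)
$p{\left(l \right)} = 4 \sqrt{l}$
$s{\left(f \right)} = - 5 f^{2}$ ($s{\left(f \right)} = - 5 f f = - 5 f^{2}$)
$s{\left(p{\left(0 \right)} \right)} \left(-59 + o{\left(-5 \right)}\right) = - 5 \left(4 \sqrt{0}\right)^{2} \left(-59 + 1\right) = - 5 \left(4 \cdot 0\right)^{2} \left(-58\right) = - 5 \cdot 0^{2} \left(-58\right) = \left(-5\right) 0 \left(-58\right) = 0 \left(-58\right) = 0$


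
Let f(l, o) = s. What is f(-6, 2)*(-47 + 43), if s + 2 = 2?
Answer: 0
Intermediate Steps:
s = 0 (s = -2 + 2 = 0)
f(l, o) = 0
f(-6, 2)*(-47 + 43) = 0*(-47 + 43) = 0*(-4) = 0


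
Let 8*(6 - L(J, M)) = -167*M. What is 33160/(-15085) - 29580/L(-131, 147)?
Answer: -292356728/24736383 ≈ -11.819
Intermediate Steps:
L(J, M) = 6 + 167*M/8 (L(J, M) = 6 - (-167)*M/8 = 6 + 167*M/8)
33160/(-15085) - 29580/L(-131, 147) = 33160/(-15085) - 29580/(6 + (167/8)*147) = 33160*(-1/15085) - 29580/(6 + 24549/8) = -6632/3017 - 29580/24597/8 = -6632/3017 - 29580*8/24597 = -6632/3017 - 78880/8199 = -292356728/24736383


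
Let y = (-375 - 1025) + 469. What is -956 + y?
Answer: -1887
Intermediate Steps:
y = -931 (y = -1400 + 469 = -931)
-956 + y = -956 - 931 = -1887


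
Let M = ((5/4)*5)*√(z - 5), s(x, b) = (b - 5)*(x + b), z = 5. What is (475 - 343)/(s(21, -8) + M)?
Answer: -132/169 ≈ -0.78106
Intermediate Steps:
s(x, b) = (-5 + b)*(b + x)
M = 0 (M = ((5/4)*5)*√(5 - 5) = ((5*(¼))*5)*√0 = ((5/4)*5)*0 = (25/4)*0 = 0)
(475 - 343)/(s(21, -8) + M) = (475 - 343)/(((-8)² - 5*(-8) - 5*21 - 8*21) + 0) = 132/((64 + 40 - 105 - 168) + 0) = 132/(-169 + 0) = 132/(-169) = 132*(-1/169) = -132/169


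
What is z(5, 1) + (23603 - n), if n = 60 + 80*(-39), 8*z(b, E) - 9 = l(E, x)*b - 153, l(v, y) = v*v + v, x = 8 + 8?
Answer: 106585/4 ≈ 26646.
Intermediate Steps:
x = 16
l(v, y) = v + v**2 (l(v, y) = v**2 + v = v + v**2)
z(b, E) = -18 + E*b*(1 + E)/8 (z(b, E) = 9/8 + ((E*(1 + E))*b - 153)/8 = 9/8 + (E*b*(1 + E) - 153)/8 = 9/8 + (-153 + E*b*(1 + E))/8 = 9/8 + (-153/8 + E*b*(1 + E)/8) = -18 + E*b*(1 + E)/8)
n = -3060 (n = 60 - 3120 = -3060)
z(5, 1) + (23603 - n) = (-18 + (1/8)*1*5*(1 + 1)) + (23603 - 1*(-3060)) = (-18 + (1/8)*1*5*2) + (23603 + 3060) = (-18 + 5/4) + 26663 = -67/4 + 26663 = 106585/4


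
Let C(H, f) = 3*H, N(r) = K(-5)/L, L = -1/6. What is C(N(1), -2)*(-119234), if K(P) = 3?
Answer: 6438636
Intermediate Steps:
L = -⅙ (L = -1*⅙ = -⅙ ≈ -0.16667)
N(r) = -18 (N(r) = 3/(-⅙) = 3*(-6) = -18)
C(N(1), -2)*(-119234) = (3*(-18))*(-119234) = -54*(-119234) = 6438636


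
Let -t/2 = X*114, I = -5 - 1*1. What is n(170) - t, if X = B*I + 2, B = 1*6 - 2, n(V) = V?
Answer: -4846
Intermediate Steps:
I = -6 (I = -5 - 1 = -6)
B = 4 (B = 6 - 2 = 4)
X = -22 (X = 4*(-6) + 2 = -24 + 2 = -22)
t = 5016 (t = -(-44)*114 = -2*(-2508) = 5016)
n(170) - t = 170 - 1*5016 = 170 - 5016 = -4846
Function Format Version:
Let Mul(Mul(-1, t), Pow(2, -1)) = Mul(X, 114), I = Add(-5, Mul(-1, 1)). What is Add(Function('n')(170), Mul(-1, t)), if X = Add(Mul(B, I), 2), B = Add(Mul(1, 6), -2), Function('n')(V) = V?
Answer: -4846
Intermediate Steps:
I = -6 (I = Add(-5, -1) = -6)
B = 4 (B = Add(6, -2) = 4)
X = -22 (X = Add(Mul(4, -6), 2) = Add(-24, 2) = -22)
t = 5016 (t = Mul(-2, Mul(-22, 114)) = Mul(-2, -2508) = 5016)
Add(Function('n')(170), Mul(-1, t)) = Add(170, Mul(-1, 5016)) = Add(170, -5016) = -4846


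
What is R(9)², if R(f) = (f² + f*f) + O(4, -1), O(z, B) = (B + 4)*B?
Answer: 25281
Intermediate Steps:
O(z, B) = B*(4 + B) (O(z, B) = (4 + B)*B = B*(4 + B))
R(f) = -3 + 2*f² (R(f) = (f² + f*f) - (4 - 1) = (f² + f²) - 1*3 = 2*f² - 3 = -3 + 2*f²)
R(9)² = (-3 + 2*9²)² = (-3 + 2*81)² = (-3 + 162)² = 159² = 25281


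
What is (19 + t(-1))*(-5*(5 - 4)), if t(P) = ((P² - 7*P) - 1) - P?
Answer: -135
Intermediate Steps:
t(P) = -1 + P² - 8*P (t(P) = (-1 + P² - 7*P) - P = -1 + P² - 8*P)
(19 + t(-1))*(-5*(5 - 4)) = (19 + (-1 + (-1)² - 8*(-1)))*(-5*(5 - 4)) = (19 + (-1 + 1 + 8))*(-5*1) = (19 + 8)*(-5) = 27*(-5) = -135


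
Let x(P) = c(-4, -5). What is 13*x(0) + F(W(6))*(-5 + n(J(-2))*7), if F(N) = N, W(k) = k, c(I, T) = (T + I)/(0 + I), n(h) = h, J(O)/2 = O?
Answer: -675/4 ≈ -168.75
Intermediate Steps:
J(O) = 2*O
c(I, T) = (I + T)/I
x(P) = 9/4 (x(P) = (-4 - 5)/(-4) = -1/4*(-9) = 9/4)
13*x(0) + F(W(6))*(-5 + n(J(-2))*7) = 13*(9/4) + 6*(-5 + (2*(-2))*7) = 117/4 + 6*(-5 - 4*7) = 117/4 + 6*(-5 - 28) = 117/4 + 6*(-33) = 117/4 - 198 = -675/4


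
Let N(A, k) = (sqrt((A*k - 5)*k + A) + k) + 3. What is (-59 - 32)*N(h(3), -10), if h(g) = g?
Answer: 637 - 91*sqrt(353) ≈ -1072.7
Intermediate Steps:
N(A, k) = 3 + k + sqrt(A + k*(-5 + A*k)) (N(A, k) = (sqrt((-5 + A*k)*k + A) + k) + 3 = (sqrt(k*(-5 + A*k) + A) + k) + 3 = (sqrt(A + k*(-5 + A*k)) + k) + 3 = (k + sqrt(A + k*(-5 + A*k))) + 3 = 3 + k + sqrt(A + k*(-5 + A*k)))
(-59 - 32)*N(h(3), -10) = (-59 - 32)*(3 - 10 + sqrt(3 - 5*(-10) + 3*(-10)**2)) = -91*(3 - 10 + sqrt(3 + 50 + 3*100)) = -91*(3 - 10 + sqrt(3 + 50 + 300)) = -91*(3 - 10 + sqrt(353)) = -91*(-7 + sqrt(353)) = 637 - 91*sqrt(353)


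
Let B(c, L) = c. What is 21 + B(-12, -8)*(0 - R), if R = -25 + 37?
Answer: 165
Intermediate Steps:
R = 12
21 + B(-12, -8)*(0 - R) = 21 - 12*(0 - 1*12) = 21 - 12*(0 - 12) = 21 - 12*(-12) = 21 + 144 = 165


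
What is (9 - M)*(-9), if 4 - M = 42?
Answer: -423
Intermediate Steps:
M = -38 (M = 4 - 1*42 = 4 - 42 = -38)
(9 - M)*(-9) = (9 - 1*(-38))*(-9) = (9 + 38)*(-9) = 47*(-9) = -423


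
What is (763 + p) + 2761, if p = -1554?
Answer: 1970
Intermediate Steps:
(763 + p) + 2761 = (763 - 1554) + 2761 = -791 + 2761 = 1970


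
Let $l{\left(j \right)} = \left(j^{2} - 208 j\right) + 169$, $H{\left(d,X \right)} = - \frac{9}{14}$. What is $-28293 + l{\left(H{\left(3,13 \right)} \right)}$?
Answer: $- \frac{5486015}{196} \approx -27990.0$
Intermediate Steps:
$H{\left(d,X \right)} = - \frac{9}{14}$ ($H{\left(d,X \right)} = \left(-9\right) \frac{1}{14} = - \frac{9}{14}$)
$l{\left(j \right)} = 169 + j^{2} - 208 j$
$-28293 + l{\left(H{\left(3,13 \right)} \right)} = -28293 + \left(169 + \left(- \frac{9}{14}\right)^{2} - - \frac{936}{7}\right) = -28293 + \left(169 + \frac{81}{196} + \frac{936}{7}\right) = -28293 + \frac{59413}{196} = - \frac{5486015}{196}$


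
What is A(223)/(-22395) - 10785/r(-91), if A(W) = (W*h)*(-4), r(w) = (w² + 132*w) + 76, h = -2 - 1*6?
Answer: 43089599/16370745 ≈ 2.6321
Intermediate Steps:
h = -8 (h = -2 - 6 = -8)
r(w) = 76 + w² + 132*w
A(W) = 32*W (A(W) = (W*(-8))*(-4) = -8*W*(-4) = 32*W)
A(223)/(-22395) - 10785/r(-91) = (32*223)/(-22395) - 10785/(76 + (-91)² + 132*(-91)) = 7136*(-1/22395) - 10785/(76 + 8281 - 12012) = -7136/22395 - 10785/(-3655) = -7136/22395 - 10785*(-1/3655) = -7136/22395 + 2157/731 = 43089599/16370745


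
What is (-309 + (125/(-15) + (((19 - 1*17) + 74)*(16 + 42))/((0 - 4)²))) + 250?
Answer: 1249/6 ≈ 208.17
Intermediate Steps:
(-309 + (125/(-15) + (((19 - 1*17) + 74)*(16 + 42))/((0 - 4)²))) + 250 = (-309 + (125*(-1/15) + (((19 - 17) + 74)*58)/((-4)²))) + 250 = (-309 + (-25/3 + ((2 + 74)*58)/16)) + 250 = (-309 + (-25/3 + (76*58)*(1/16))) + 250 = (-309 + (-25/3 + 4408*(1/16))) + 250 = (-309 + (-25/3 + 551/2)) + 250 = (-309 + 1603/6) + 250 = -251/6 + 250 = 1249/6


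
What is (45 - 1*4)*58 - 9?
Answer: 2369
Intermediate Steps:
(45 - 1*4)*58 - 9 = (45 - 4)*58 - 9 = 41*58 - 9 = 2378 - 9 = 2369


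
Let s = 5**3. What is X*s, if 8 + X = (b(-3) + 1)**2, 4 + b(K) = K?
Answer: 3500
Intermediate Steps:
b(K) = -4 + K
s = 125
X = 28 (X = -8 + ((-4 - 3) + 1)**2 = -8 + (-7 + 1)**2 = -8 + (-6)**2 = -8 + 36 = 28)
X*s = 28*125 = 3500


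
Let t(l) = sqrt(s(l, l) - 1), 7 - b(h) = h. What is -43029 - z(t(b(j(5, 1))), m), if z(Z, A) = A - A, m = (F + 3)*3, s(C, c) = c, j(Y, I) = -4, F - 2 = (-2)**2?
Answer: -43029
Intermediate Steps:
F = 6 (F = 2 + (-2)**2 = 2 + 4 = 6)
b(h) = 7 - h
m = 27 (m = (6 + 3)*3 = 9*3 = 27)
t(l) = sqrt(-1 + l) (t(l) = sqrt(l - 1) = sqrt(-1 + l))
z(Z, A) = 0
-43029 - z(t(b(j(5, 1))), m) = -43029 - 1*0 = -43029 + 0 = -43029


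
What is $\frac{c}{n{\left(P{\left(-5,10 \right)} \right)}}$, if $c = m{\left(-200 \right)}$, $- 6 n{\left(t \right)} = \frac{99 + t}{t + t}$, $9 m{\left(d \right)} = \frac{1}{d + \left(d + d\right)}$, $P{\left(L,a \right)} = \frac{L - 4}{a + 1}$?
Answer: $- \frac{1}{54000} \approx -1.8519 \cdot 10^{-5}$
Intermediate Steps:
$P{\left(L,a \right)} = \frac{-4 + L}{1 + a}$
$m{\left(d \right)} = \frac{1}{27 d}$ ($m{\left(d \right)} = \frac{1}{9 \left(d + \left(d + d\right)\right)} = \frac{1}{9 \left(d + 2 d\right)} = \frac{1}{9 \cdot 3 d} = \frac{\frac{1}{3} \frac{1}{d}}{9} = \frac{1}{27 d}$)
$n{\left(t \right)} = - \frac{99 + t}{12 t}$ ($n{\left(t \right)} = - \frac{\left(99 + t\right) \frac{1}{t + t}}{6} = - \frac{\left(99 + t\right) \frac{1}{2 t}}{6} = - \frac{\frac{1}{2} \frac{1}{t} \left(99 + t\right)}{6} = - \frac{99 + t}{12 t}$)
$c = - \frac{1}{5400}$ ($c = \frac{1}{27 \left(-200\right)} = \frac{1}{27} \left(- \frac{1}{200}\right) = - \frac{1}{5400} \approx -0.00018519$)
$\frac{c}{n{\left(P{\left(-5,10 \right)} \right)}} = - \frac{1}{5400 \frac{-99 - \frac{-4 - 5}{1 + 10}}{12 \frac{-4 - 5}{1 + 10}}} = - \frac{1}{5400 \frac{-99 - \frac{1}{11} \left(-9\right)}{12 \cdot \frac{1}{11} \left(-9\right)}} = - \frac{1}{5400 \frac{-99 - - \frac{9}{11}}{12 \left(- \frac{9}{11}\right)}} = - \frac{1}{5400 \cdot \frac{1}{12} \left(- \frac{11}{9}\right) \left(-99 + \frac{9}{11}\right)} = - \frac{1}{5400 \cdot \frac{1}{12} \left(- \frac{11}{9}\right) \left(- \frac{1080}{11}\right)} = - \frac{1}{5400 \cdot 10} = \left(- \frac{1}{5400}\right) \frac{1}{10} = - \frac{1}{54000}$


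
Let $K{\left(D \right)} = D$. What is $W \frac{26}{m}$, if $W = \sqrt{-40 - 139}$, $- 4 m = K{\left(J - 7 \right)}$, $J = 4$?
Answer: $\frac{104 i \sqrt{179}}{3} \approx 463.81 i$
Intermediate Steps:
$m = \frac{3}{4}$ ($m = - \frac{4 - 7}{4} = \left(- \frac{1}{4}\right) \left(-3\right) = \frac{3}{4} \approx 0.75$)
$W = i \sqrt{179}$ ($W = \sqrt{-179} = i \sqrt{179} \approx 13.379 i$)
$W \frac{26}{m} = i \sqrt{179} \frac{26}{\frac{3}{4}} = i \sqrt{179} \cdot 26 \cdot \frac{4}{3} = i \sqrt{179} \cdot \frac{104}{3} = \frac{104 i \sqrt{179}}{3}$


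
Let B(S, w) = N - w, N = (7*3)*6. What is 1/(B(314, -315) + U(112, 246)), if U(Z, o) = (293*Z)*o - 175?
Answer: 1/8073002 ≈ 1.2387e-7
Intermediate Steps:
U(Z, o) = -175 + 293*Z*o (U(Z, o) = 293*Z*o - 175 = -175 + 293*Z*o)
N = 126 (N = 21*6 = 126)
B(S, w) = 126 - w
1/(B(314, -315) + U(112, 246)) = 1/((126 - 1*(-315)) + (-175 + 293*112*246)) = 1/((126 + 315) + (-175 + 8072736)) = 1/(441 + 8072561) = 1/8073002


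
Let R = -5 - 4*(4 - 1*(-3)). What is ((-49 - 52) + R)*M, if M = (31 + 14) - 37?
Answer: -1072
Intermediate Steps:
M = 8 (M = 45 - 37 = 8)
R = -33 (R = -5 - 4*(4 + 3) = -5 - 4*7 = -5 - 28 = -33)
((-49 - 52) + R)*M = ((-49 - 52) - 33)*8 = (-101 - 33)*8 = -134*8 = -1072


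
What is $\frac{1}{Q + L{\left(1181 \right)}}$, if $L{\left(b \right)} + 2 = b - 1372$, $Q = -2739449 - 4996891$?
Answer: $- \frac{1}{7736533} \approx -1.2926 \cdot 10^{-7}$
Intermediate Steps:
$Q = -7736340$ ($Q = -2739449 - 4996891 = -7736340$)
$L{\left(b \right)} = -1374 + b$ ($L{\left(b \right)} = -2 + \left(b - 1372\right) = -2 + \left(-1372 + b\right) = -1374 + b$)
$\frac{1}{Q + L{\left(1181 \right)}} = \frac{1}{-7736340 + \left(-1374 + 1181\right)} = \frac{1}{-7736340 - 193} = \frac{1}{-7736533} = - \frac{1}{7736533}$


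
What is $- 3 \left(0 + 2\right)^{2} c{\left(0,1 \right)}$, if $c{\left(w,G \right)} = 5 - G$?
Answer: $-48$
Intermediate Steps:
$- 3 \left(0 + 2\right)^{2} c{\left(0,1 \right)} = - 3 \left(0 + 2\right)^{2} \left(5 - 1\right) = - 3 \cdot 2^{2} \left(5 - 1\right) = \left(-3\right) 4 \cdot 4 = \left(-12\right) 4 = -48$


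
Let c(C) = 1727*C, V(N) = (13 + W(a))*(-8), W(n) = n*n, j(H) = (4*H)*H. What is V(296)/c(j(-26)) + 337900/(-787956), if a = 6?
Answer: -3793838947/8845200078 ≈ -0.42892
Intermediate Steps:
j(H) = 4*H²
W(n) = n²
V(N) = -392 (V(N) = (13 + 6²)*(-8) = (13 + 36)*(-8) = 49*(-8) = -392)
V(296)/c(j(-26)) + 337900/(-787956) = -392/(1727*(4*(-26)²)) + 337900/(-787956) = -392/(1727*(4*676)) + 337900*(-1/787956) = -392/(1727*2704) - 84475/196989 = -392/4669808 - 84475/196989 = -392*1/4669808 - 84475/196989 = -49/583726 - 84475/196989 = -3793838947/8845200078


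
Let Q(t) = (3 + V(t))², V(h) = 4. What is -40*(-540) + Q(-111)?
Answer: 21649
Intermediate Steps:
Q(t) = 49 (Q(t) = (3 + 4)² = 7² = 49)
-40*(-540) + Q(-111) = -40*(-540) + 49 = 21600 + 49 = 21649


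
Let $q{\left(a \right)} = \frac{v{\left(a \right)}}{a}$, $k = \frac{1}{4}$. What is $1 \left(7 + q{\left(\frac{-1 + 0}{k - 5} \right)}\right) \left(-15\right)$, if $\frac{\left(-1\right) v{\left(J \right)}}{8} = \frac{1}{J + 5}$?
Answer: $\frac{145}{33} \approx 4.3939$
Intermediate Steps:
$v{\left(J \right)} = - \frac{8}{5 + J}$ ($v{\left(J \right)} = - \frac{8}{J + 5} = - \frac{8}{5 + J}$)
$k = \frac{1}{4} \approx 0.25$
$q{\left(a \right)} = - \frac{8}{a \left(5 + a\right)}$ ($q{\left(a \right)} = \frac{\left(-8\right) \frac{1}{5 + a}}{a} = - \frac{8}{a \left(5 + a\right)}$)
$1 \left(7 + q{\left(\frac{-1 + 0}{k - 5} \right)}\right) \left(-15\right) = 1 \left(7 - \frac{8}{\frac{-1 + 0}{\frac{1}{4} - 5} \left(5 + \frac{-1 + 0}{\frac{1}{4} - 5}\right)}\right) \left(-15\right) = 1 \left(7 - \frac{8}{- \frac{1}{- \frac{19}{4}} \left(5 - \frac{1}{- \frac{19}{4}}\right)}\right) \left(-15\right) = 1 \left(7 - \frac{8}{\left(-1\right) \left(- \frac{4}{19}\right) \left(5 - - \frac{4}{19}\right)}\right) \left(-15\right) = 1 \left(7 - \frac{8}{\frac{4}{19} \left(5 + \frac{4}{19}\right)}\right) \left(-15\right) = 1 \left(7 - \frac{38}{\frac{99}{19}}\right) \left(-15\right) = 1 \left(7 - 38 \cdot \frac{19}{99}\right) \left(-15\right) = 1 \left(7 - \frac{722}{99}\right) \left(-15\right) = 1 \left(- \frac{29}{99}\right) \left(-15\right) = \left(- \frac{29}{99}\right) \left(-15\right) = \frac{145}{33}$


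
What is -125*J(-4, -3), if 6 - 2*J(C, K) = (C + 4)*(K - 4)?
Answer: -375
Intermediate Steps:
J(C, K) = 3 - (-4 + K)*(4 + C)/2 (J(C, K) = 3 - (C + 4)*(K - 4)/2 = 3 - (4 + C)*(-4 + K)/2 = 3 - (-4 + K)*(4 + C)/2)
-125*J(-4, -3) = -125*(11 - 2*(-3) + 2*(-4) - ½*(-4)*(-3)) = -125*(11 + 6 - 8 - 6) = -125*3 = -375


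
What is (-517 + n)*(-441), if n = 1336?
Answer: -361179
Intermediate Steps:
(-517 + n)*(-441) = (-517 + 1336)*(-441) = 819*(-441) = -361179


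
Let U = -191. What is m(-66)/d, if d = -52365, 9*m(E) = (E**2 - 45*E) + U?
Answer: -1427/94257 ≈ -0.015139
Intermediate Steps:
m(E) = -191/9 - 5*E + E**2/9 (m(E) = ((E**2 - 45*E) - 191)/9 = (-191 + E**2 - 45*E)/9 = -191/9 - 5*E + E**2/9)
m(-66)/d = (-191/9 - 5*(-66) + (1/9)*(-66)**2)/(-52365) = (-191/9 + 330 + (1/9)*4356)*(-1/52365) = (-191/9 + 330 + 484)*(-1/52365) = (7135/9)*(-1/52365) = -1427/94257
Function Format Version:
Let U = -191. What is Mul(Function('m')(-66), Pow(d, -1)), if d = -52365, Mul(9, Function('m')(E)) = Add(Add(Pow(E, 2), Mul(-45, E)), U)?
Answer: Rational(-1427, 94257) ≈ -0.015139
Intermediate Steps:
Function('m')(E) = Add(Rational(-191, 9), Mul(-5, E), Mul(Rational(1, 9), Pow(E, 2))) (Function('m')(E) = Mul(Rational(1, 9), Add(Add(Pow(E, 2), Mul(-45, E)), -191)) = Mul(Rational(1, 9), Add(-191, Pow(E, 2), Mul(-45, E))) = Add(Rational(-191, 9), Mul(-5, E), Mul(Rational(1, 9), Pow(E, 2))))
Mul(Function('m')(-66), Pow(d, -1)) = Mul(Add(Rational(-191, 9), Mul(-5, -66), Mul(Rational(1, 9), Pow(-66, 2))), Pow(-52365, -1)) = Mul(Add(Rational(-191, 9), 330, Mul(Rational(1, 9), 4356)), Rational(-1, 52365)) = Mul(Add(Rational(-191, 9), 330, 484), Rational(-1, 52365)) = Mul(Rational(7135, 9), Rational(-1, 52365)) = Rational(-1427, 94257)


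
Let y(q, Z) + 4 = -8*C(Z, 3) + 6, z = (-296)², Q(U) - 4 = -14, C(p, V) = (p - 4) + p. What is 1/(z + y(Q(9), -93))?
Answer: 1/89138 ≈ 1.1219e-5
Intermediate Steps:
C(p, V) = -4 + 2*p (C(p, V) = (-4 + p) + p = -4 + 2*p)
Q(U) = -10 (Q(U) = 4 - 14 = -10)
z = 87616
y(q, Z) = 34 - 16*Z (y(q, Z) = -4 + (-8*(-4 + 2*Z) + 6) = -4 + ((32 - 16*Z) + 6) = -4 + (38 - 16*Z) = 34 - 16*Z)
1/(z + y(Q(9), -93)) = 1/(87616 + (34 - 16*(-93))) = 1/(87616 + (34 + 1488)) = 1/(87616 + 1522) = 1/89138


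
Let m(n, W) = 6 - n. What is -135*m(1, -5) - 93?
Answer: -768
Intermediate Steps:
-135*m(1, -5) - 93 = -135*(6 - 1*1) - 93 = -135*(6 - 1) - 93 = -135*5 - 93 = -675 - 93 = -768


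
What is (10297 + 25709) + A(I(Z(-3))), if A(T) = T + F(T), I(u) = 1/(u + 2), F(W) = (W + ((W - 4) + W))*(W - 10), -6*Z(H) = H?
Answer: 900832/25 ≈ 36033.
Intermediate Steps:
Z(H) = -H/6
F(W) = (-10 + W)*(-4 + 3*W) (F(W) = (W + ((-4 + W) + W))*(-10 + W) = (W + (-4 + 2*W))*(-10 + W) = (-4 + 3*W)*(-10 + W) = (-10 + W)*(-4 + 3*W))
I(u) = 1/(2 + u)
A(T) = 40 - 33*T + 3*T² (A(T) = T + (40 - 34*T + 3*T²) = 40 - 33*T + 3*T²)
(10297 + 25709) + A(I(Z(-3))) = (10297 + 25709) + (40 - 33/(2 - ⅙*(-3)) + 3*(1/(2 - ⅙*(-3)))²) = 36006 + (40 - 33/(2 + ½) + 3*(1/(2 + ½))²) = 36006 + (40 - 33/5/2 + 3*(1/(5/2))²) = 36006 + (40 - 33*⅖ + 3*(⅖)²) = 36006 + (40 - 66/5 + 3*(4/25)) = 36006 + (40 - 66/5 + 12/25) = 36006 + 682/25 = 900832/25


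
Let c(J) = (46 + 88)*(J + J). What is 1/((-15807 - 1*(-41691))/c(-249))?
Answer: -5561/2157 ≈ -2.5781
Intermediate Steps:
c(J) = 268*J (c(J) = 134*(2*J) = 268*J)
1/((-15807 - 1*(-41691))/c(-249)) = 1/((-15807 - 1*(-41691))/((268*(-249)))) = 1/((-15807 + 41691)/(-66732)) = 1/(25884*(-1/66732)) = 1/(-2157/5561) = -5561/2157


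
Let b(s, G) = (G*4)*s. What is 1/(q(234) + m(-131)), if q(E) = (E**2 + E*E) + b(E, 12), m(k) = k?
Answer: 1/120613 ≈ 8.2910e-6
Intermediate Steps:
b(s, G) = 4*G*s (b(s, G) = (4*G)*s = 4*G*s)
q(E) = 2*E**2 + 48*E (q(E) = (E**2 + E*E) + 4*12*E = (E**2 + E**2) + 48*E = 2*E**2 + 48*E)
1/(q(234) + m(-131)) = 1/(2*234*(24 + 234) - 131) = 1/(2*234*258 - 131) = 1/(120744 - 131) = 1/120613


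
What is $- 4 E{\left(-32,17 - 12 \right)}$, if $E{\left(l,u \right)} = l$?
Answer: $128$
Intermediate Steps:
$- 4 E{\left(-32,17 - 12 \right)} = \left(-4\right) \left(-32\right) = 128$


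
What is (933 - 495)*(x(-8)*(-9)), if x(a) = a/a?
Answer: -3942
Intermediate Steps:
x(a) = 1
(933 - 495)*(x(-8)*(-9)) = (933 - 495)*(1*(-9)) = 438*(-9) = -3942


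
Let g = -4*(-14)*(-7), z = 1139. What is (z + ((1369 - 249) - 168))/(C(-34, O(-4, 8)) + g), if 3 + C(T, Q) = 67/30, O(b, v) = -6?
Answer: -62730/11783 ≈ -5.3238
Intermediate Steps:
C(T, Q) = -23/30 (C(T, Q) = -3 + 67/30 = -23/30)
g = -392 (g = 56*(-7) = -392)
(z + ((1369 - 249) - 168))/(C(-34, O(-4, 8)) + g) = (1139 + ((1369 - 249) - 168))/(-23/30 - 392) = (1139 + (1120 - 168))/(-11783/30) = (1139 + 952)*(-30/11783) = 2091*(-30/11783) = -62730/11783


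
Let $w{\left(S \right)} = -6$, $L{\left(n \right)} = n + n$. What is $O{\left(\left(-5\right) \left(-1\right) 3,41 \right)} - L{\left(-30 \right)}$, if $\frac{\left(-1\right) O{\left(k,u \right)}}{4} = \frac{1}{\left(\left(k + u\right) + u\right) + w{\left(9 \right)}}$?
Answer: $\frac{5456}{91} \approx 59.956$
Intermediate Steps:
$L{\left(n \right)} = 2 n$
$O{\left(k,u \right)} = - \frac{4}{-6 + k + 2 u}$ ($O{\left(k,u \right)} = - \frac{4}{\left(\left(k + u\right) + u\right) - 6} = - \frac{4}{\left(k + 2 u\right) - 6} = - \frac{4}{-6 + k + 2 u}$)
$O{\left(\left(-5\right) \left(-1\right) 3,41 \right)} - L{\left(-30 \right)} = - \frac{4}{-6 + \left(-5\right) \left(-1\right) 3 + 2 \cdot 41} - 2 \left(-30\right) = - \frac{4}{-6 + 5 \cdot 3 + 82} - -60 = - \frac{4}{-6 + 15 + 82} + 60 = - \frac{4}{91} + 60 = \frac{5456}{91}$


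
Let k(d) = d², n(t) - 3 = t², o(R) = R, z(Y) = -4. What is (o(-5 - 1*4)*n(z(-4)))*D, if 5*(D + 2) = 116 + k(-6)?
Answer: -24282/5 ≈ -4856.4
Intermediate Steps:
n(t) = 3 + t²
D = 142/5 (D = -2 + (116 + (-6)²)/5 = -2 + (116 + 36)/5 = -2 + (⅕)*152 = -2 + 152/5 = 142/5 ≈ 28.400)
(o(-5 - 1*4)*n(z(-4)))*D = ((-5 - 1*4)*(3 + (-4)²))*(142/5) = ((-5 - 4)*(3 + 16))*(142/5) = -9*19*(142/5) = -171*142/5 = -24282/5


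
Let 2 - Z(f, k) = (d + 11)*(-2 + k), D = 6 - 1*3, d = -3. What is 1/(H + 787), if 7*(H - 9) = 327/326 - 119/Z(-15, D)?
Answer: 3423/2734897 ≈ 0.0012516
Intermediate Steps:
D = 3 (D = 6 - 3 = 3)
Z(f, k) = 18 - 8*k (Z(f, k) = 2 - (-3 + 11)*(-2 + k) = 2 - 8*(-2 + k) = 2 - (-16 + 8*k) = 2 + (16 - 8*k) = 18 - 8*k)
H = 40996/3423 (H = 9 + (327/326 - 119/(18 - 8*3))/7 = 9 + (327*(1/326) - 119/(18 - 24))/7 = 9 + (327/326 - 119/(-6))/7 = 9 + (327/326 - 119*(-⅙))/7 = 9 + (327/326 + 119/6)/7 = 9 + (⅐)*(10189/489) = 9 + 10189/3423 = 40996/3423 ≈ 11.977)
1/(H + 787) = 1/(40996/3423 + 787) = 1/(2734897/3423) = 3423/2734897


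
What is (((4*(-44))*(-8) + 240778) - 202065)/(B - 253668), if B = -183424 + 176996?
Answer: -40121/260096 ≈ -0.15425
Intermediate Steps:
B = -6428
(((4*(-44))*(-8) + 240778) - 202065)/(B - 253668) = (((4*(-44))*(-8) + 240778) - 202065)/(-6428 - 253668) = ((-176*(-8) + 240778) - 202065)/(-260096) = ((1408 + 240778) - 202065)*(-1/260096) = (242186 - 202065)*(-1/260096) = 40121*(-1/260096) = -40121/260096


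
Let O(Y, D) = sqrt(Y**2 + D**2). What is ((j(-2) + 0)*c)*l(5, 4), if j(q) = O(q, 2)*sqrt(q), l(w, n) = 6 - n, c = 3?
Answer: 24*I ≈ 24.0*I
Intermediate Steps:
O(Y, D) = sqrt(D**2 + Y**2)
j(q) = sqrt(q)*sqrt(4 + q**2) (j(q) = sqrt(2**2 + q**2)*sqrt(q) = sqrt(4 + q**2)*sqrt(q) = sqrt(q)*sqrt(4 + q**2))
((j(-2) + 0)*c)*l(5, 4) = ((sqrt(-2)*sqrt(4 + (-2)**2) + 0)*3)*(6 - 1*4) = (((I*sqrt(2))*sqrt(4 + 4) + 0)*3)*(6 - 4) = (((I*sqrt(2))*sqrt(8) + 0)*3)*2 = (((I*sqrt(2))*(2*sqrt(2)) + 0)*3)*2 = ((4*I + 0)*3)*2 = ((4*I)*3)*2 = (12*I)*2 = 24*I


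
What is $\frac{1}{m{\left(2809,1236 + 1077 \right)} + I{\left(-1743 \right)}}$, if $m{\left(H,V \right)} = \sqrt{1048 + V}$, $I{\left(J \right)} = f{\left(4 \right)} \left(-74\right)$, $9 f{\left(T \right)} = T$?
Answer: $\frac{2664}{184625} + \frac{81 \sqrt{3361}}{184625} \approx 0.039864$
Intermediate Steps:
$f{\left(T \right)} = \frac{T}{9}$
$I{\left(J \right)} = - \frac{296}{9}$ ($I{\left(J \right)} = \frac{1}{9} \cdot 4 \left(-74\right) = \frac{4}{9} \left(-74\right) = - \frac{296}{9}$)
$\frac{1}{m{\left(2809,1236 + 1077 \right)} + I{\left(-1743 \right)}} = \frac{1}{\sqrt{1048 + \left(1236 + 1077\right)} - \frac{296}{9}} = \frac{1}{\sqrt{1048 + 2313} - \frac{296}{9}} = \frac{1}{\sqrt{3361} - \frac{296}{9}} = \frac{1}{- \frac{296}{9} + \sqrt{3361}}$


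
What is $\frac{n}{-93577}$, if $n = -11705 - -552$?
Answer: $\frac{11153}{93577} \approx 0.11919$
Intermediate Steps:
$n = -11153$ ($n = -11705 + 552 = -11153$)
$\frac{n}{-93577} = - \frac{11153}{-93577} = \left(-11153\right) \left(- \frac{1}{93577}\right) = \frac{11153}{93577}$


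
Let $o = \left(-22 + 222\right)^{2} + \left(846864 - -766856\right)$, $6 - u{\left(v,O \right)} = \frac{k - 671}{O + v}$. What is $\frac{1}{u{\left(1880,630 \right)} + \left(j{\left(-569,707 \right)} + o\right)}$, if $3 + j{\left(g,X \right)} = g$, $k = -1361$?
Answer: $\frac{1255}{2074709286} \approx 6.049 \cdot 10^{-7}$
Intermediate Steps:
$u{\left(v,O \right)} = 6 + \frac{2032}{O + v}$ ($u{\left(v,O \right)} = 6 - \frac{-1361 - 671}{O + v} = 6 - - \frac{2032}{O + v} = 6 + \frac{2032}{O + v}$)
$j{\left(g,X \right)} = -3 + g$
$o = 1653720$ ($o = 200^{2} + \left(846864 + 766856\right) = 40000 + 1613720 = 1653720$)
$\frac{1}{u{\left(1880,630 \right)} + \left(j{\left(-569,707 \right)} + o\right)} = \frac{1}{\frac{2 \left(1016 + 3 \cdot 630 + 3 \cdot 1880\right)}{630 + 1880} + \left(\left(-3 - 569\right) + 1653720\right)} = \frac{1}{\frac{2 \left(1016 + 1890 + 5640\right)}{2510} + \left(-572 + 1653720\right)} = \frac{1}{2 \cdot \frac{1}{2510} \cdot 8546 + 1653148} = \frac{1}{\frac{8546}{1255} + 1653148} = \frac{1}{\frac{2074709286}{1255}} = \frac{1255}{2074709286}$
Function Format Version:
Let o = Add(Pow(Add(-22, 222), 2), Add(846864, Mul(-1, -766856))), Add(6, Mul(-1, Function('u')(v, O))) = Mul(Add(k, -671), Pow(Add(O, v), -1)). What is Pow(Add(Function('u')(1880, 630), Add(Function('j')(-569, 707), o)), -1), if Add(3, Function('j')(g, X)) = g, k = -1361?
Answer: Rational(1255, 2074709286) ≈ 6.0490e-7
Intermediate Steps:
Function('u')(v, O) = Add(6, Mul(2032, Pow(Add(O, v), -1))) (Function('u')(v, O) = Add(6, Mul(-1, Mul(Add(-1361, -671), Pow(Add(O, v), -1)))) = Add(6, Mul(-1, Mul(-2032, Pow(Add(O, v), -1)))) = Add(6, Mul(2032, Pow(Add(O, v), -1))))
Function('j')(g, X) = Add(-3, g)
o = 1653720 (o = Add(Pow(200, 2), Add(846864, 766856)) = Add(40000, 1613720) = 1653720)
Pow(Add(Function('u')(1880, 630), Add(Function('j')(-569, 707), o)), -1) = Pow(Add(Mul(2, Pow(Add(630, 1880), -1), Add(1016, Mul(3, 630), Mul(3, 1880))), Add(Add(-3, -569), 1653720)), -1) = Pow(Add(Mul(2, Pow(2510, -1), Add(1016, 1890, 5640)), Add(-572, 1653720)), -1) = Pow(Add(Mul(2, Rational(1, 2510), 8546), 1653148), -1) = Pow(Add(Rational(8546, 1255), 1653148), -1) = Pow(Rational(2074709286, 1255), -1) = Rational(1255, 2074709286)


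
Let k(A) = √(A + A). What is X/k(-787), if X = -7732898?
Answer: 3866449*I*√1574/787 ≈ 1.9491e+5*I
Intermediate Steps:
k(A) = √2*√A (k(A) = √(2*A) = √2*√A)
X/k(-787) = -7732898*(-I*√1574/1574) = -(-3866449)*I*√1574/787 = 3866449*I*√1574/787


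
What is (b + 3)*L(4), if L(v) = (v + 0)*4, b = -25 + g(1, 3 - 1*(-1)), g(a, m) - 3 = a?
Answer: -288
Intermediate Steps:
g(a, m) = 3 + a
b = -21 (b = -25 + (3 + 1) = -25 + 4 = -21)
L(v) = 4*v (L(v) = v*4 = 4*v)
(b + 3)*L(4) = (-21 + 3)*(4*4) = -18*16 = -288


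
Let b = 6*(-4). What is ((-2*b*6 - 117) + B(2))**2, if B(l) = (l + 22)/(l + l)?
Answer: 31329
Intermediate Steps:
b = -24
B(l) = (22 + l)/(2*l) (B(l) = (22 + l)/((2*l)) = (22 + l)*(1/(2*l)) = (22 + l)/(2*l))
((-2*b*6 - 117) + B(2))**2 = ((-2*(-24)*6 - 117) + (1/2)*(22 + 2)/2)**2 = ((48*6 - 117) + (1/2)*(1/2)*24)**2 = ((288 - 117) + 6)**2 = (171 + 6)**2 = 177**2 = 31329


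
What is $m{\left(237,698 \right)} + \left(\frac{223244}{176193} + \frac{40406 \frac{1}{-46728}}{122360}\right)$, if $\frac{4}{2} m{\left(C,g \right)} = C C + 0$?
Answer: $\frac{1571878941962610269}{55967100346080} \approx 28086.0$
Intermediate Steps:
$m{\left(C,g \right)} = \frac{C^{2}}{2}$ ($m{\left(C,g \right)} = \frac{C C + 0}{2} = \frac{C^{2} + 0}{2} = \frac{C^{2}}{2}$)
$m{\left(237,698 \right)} + \left(\frac{223244}{176193} + \frac{40406 \frac{1}{-46728}}{122360}\right) = \frac{237^{2}}{2} + \left(\frac{223244}{176193} + \frac{40406 \frac{1}{-46728}}{122360}\right) = \frac{1}{2} \cdot 56169 + \left(223244 \cdot \frac{1}{176193} + 40406 \left(- \frac{1}{46728}\right) \frac{1}{122360}\right) = \frac{56169}{2} + \left(\frac{223244}{176193} - \frac{20203}{2858819040}\right) = \frac{56169}{2} + \frac{70912293126509}{55967100346080} = \frac{1571878941962610269}{55967100346080}$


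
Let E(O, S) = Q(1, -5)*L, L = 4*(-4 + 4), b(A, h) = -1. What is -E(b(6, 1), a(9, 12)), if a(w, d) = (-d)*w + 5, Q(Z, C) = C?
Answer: 0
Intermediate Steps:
L = 0 (L = 4*0 = 0)
a(w, d) = 5 - d*w (a(w, d) = -d*w + 5 = 5 - d*w)
E(O, S) = 0 (E(O, S) = -5*0 = 0)
-E(b(6, 1), a(9, 12)) = -1*0 = 0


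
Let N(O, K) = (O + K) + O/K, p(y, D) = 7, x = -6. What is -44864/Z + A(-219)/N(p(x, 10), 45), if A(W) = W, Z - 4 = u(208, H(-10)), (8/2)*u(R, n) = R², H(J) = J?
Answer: -52981727/6348635 ≈ -8.3454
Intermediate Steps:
u(R, n) = R²/4
Z = 10820 (Z = 4 + (¼)*208² = 4 + (¼)*43264 = 4 + 10816 = 10820)
N(O, K) = K + O + O/K (N(O, K) = (K + O) + O/K = K + O + O/K)
-44864/Z + A(-219)/N(p(x, 10), 45) = -44864/10820 - 219/(45 + 7 + 7/45) = -44864*1/10820 - 219/(45 + 7 + 7*(1/45)) = -11216/2705 - 219/(45 + 7 + 7/45) = -11216/2705 - 219/2347/45 = -11216/2705 - 219*45/2347 = -11216/2705 - 9855/2347 = -52981727/6348635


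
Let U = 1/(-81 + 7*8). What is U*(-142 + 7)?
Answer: 27/5 ≈ 5.4000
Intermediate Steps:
U = -1/25 (U = 1/(-81 + 56) = 1/(-25) = -1/25 ≈ -0.040000)
U*(-142 + 7) = -(-142 + 7)/25 = -1/25*(-135) = 27/5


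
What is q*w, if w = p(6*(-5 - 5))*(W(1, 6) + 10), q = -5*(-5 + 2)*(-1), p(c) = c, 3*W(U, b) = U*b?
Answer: 10800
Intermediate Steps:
W(U, b) = U*b/3 (W(U, b) = (U*b)/3 = U*b/3)
q = -15 (q = -5*(-3)*(-1) = 15*(-1) = -15)
w = -720 (w = (6*(-5 - 5))*((1/3)*1*6 + 10) = (6*(-10))*(2 + 10) = -60*12 = -720)
q*w = -15*(-720) = 10800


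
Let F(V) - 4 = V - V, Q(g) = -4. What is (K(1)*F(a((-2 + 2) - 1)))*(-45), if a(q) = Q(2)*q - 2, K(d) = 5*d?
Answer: -900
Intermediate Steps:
a(q) = -2 - 4*q (a(q) = -4*q - 2 = -2 - 4*q)
F(V) = 4 (F(V) = 4 + (V - V) = 4 + 0 = 4)
(K(1)*F(a((-2 + 2) - 1)))*(-45) = ((5*1)*4)*(-45) = (5*4)*(-45) = 20*(-45) = -900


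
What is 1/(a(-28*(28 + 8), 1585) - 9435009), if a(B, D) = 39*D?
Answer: -1/9373194 ≈ -1.0669e-7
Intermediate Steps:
1/(a(-28*(28 + 8), 1585) - 9435009) = 1/(39*1585 - 9435009) = 1/(61815 - 9435009) = 1/(-9373194) = -1/9373194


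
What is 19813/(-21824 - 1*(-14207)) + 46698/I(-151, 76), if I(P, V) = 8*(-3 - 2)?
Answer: -178245593/152340 ≈ -1170.1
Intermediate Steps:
I(P, V) = -40 (I(P, V) = 8*(-5) = -40)
19813/(-21824 - 1*(-14207)) + 46698/I(-151, 76) = 19813/(-21824 - 1*(-14207)) + 46698/(-40) = 19813/(-21824 + 14207) + 46698*(-1/40) = 19813/(-7617) - 23349/20 = 19813*(-1/7617) - 23349/20 = -19813/7617 - 23349/20 = -178245593/152340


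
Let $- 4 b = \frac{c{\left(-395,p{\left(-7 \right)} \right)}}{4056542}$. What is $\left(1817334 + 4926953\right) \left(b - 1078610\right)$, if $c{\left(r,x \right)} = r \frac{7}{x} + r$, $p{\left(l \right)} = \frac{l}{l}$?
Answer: $- \frac{14754566928119656605}{2028271} \approx -7.2745 \cdot 10^{12}$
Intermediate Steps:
$p{\left(l \right)} = 1$
$c{\left(r,x \right)} = r + \frac{7 r}{x}$ ($c{\left(r,x \right)} = \frac{7 r}{x} + r = r + \frac{7 r}{x}$)
$b = \frac{395}{2028271}$ ($b = - \frac{- \frac{395 \left(7 + 1\right)}{1} \cdot \frac{1}{4056542}}{4} = - \frac{\left(-395\right) 1 \cdot 8 \cdot \frac{1}{4056542}}{4} = - \frac{\left(-3160\right) \frac{1}{4056542}}{4} = \left(- \frac{1}{4}\right) \left(- \frac{1580}{2028271}\right) = \frac{395}{2028271} \approx 0.00019475$)
$\left(1817334 + 4926953\right) \left(b - 1078610\right) = \left(1817334 + 4926953\right) \left(\frac{395}{2028271} - 1078610\right) = 6744287 \left(- \frac{2187713382915}{2028271}\right) = - \frac{14754566928119656605}{2028271}$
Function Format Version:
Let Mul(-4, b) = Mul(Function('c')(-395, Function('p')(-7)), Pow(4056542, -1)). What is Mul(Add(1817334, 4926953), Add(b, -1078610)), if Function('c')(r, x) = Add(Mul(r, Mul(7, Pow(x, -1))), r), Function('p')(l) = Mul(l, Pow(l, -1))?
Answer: Rational(-14754566928119656605, 2028271) ≈ -7.2745e+12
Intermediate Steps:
Function('p')(l) = 1
Function('c')(r, x) = Add(r, Mul(7, r, Pow(x, -1))) (Function('c')(r, x) = Add(Mul(7, r, Pow(x, -1)), r) = Add(r, Mul(7, r, Pow(x, -1))))
b = Rational(395, 2028271) (b = Mul(Rational(-1, 4), Mul(Mul(-395, Pow(1, -1), Add(7, 1)), Pow(4056542, -1))) = Mul(Rational(-1, 4), Mul(Mul(-395, 1, 8), Rational(1, 4056542))) = Mul(Rational(-1, 4), Mul(-3160, Rational(1, 4056542))) = Mul(Rational(-1, 4), Rational(-1580, 2028271)) = Rational(395, 2028271) ≈ 0.00019475)
Mul(Add(1817334, 4926953), Add(b, -1078610)) = Mul(Add(1817334, 4926953), Add(Rational(395, 2028271), -1078610)) = Mul(6744287, Rational(-2187713382915, 2028271)) = Rational(-14754566928119656605, 2028271)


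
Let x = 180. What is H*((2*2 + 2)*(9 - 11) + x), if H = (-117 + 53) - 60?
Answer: -20832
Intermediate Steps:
H = -124 (H = -64 - 60 = -124)
H*((2*2 + 2)*(9 - 11) + x) = -124*((2*2 + 2)*(9 - 11) + 180) = -124*((4 + 2)*(-2) + 180) = -124*(6*(-2) + 180) = -124*(-12 + 180) = -124*168 = -20832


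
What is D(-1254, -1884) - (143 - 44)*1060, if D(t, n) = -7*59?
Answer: -105353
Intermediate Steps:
D(t, n) = -413
D(-1254, -1884) - (143 - 44)*1060 = -413 - (143 - 44)*1060 = -413 - 99*1060 = -413 - 1*104940 = -413 - 104940 = -105353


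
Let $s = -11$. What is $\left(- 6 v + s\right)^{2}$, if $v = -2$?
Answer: $1$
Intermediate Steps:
$\left(- 6 v + s\right)^{2} = \left(\left(-6\right) \left(-2\right) - 11\right)^{2} = \left(12 - 11\right)^{2} = 1^{2} = 1$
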